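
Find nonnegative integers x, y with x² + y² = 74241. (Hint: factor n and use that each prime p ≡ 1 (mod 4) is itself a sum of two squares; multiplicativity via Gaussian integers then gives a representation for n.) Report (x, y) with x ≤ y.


Step 1: Factor n = 74241 = 3^2 · 73 · 113.
Step 2: Check the mod-4 condition on each prime factor: 3 ≡ 3 (mod 4), exponent 2 (must be even); 73 ≡ 1 (mod 4), exponent 1; 113 ≡ 1 (mod 4), exponent 1.
All primes ≡ 3 (mod 4) appear to even exponent (or don't appear), so by the two-squares theorem n IS expressible as a sum of two squares.
Step 3: Build a representation. Group n = k² · m with k = 3 and m = 73 · 113 = 8249 (a product of primes ≡ 1 (mod 4)); a representation of m scales to one of n via (k·x)² + (k·y)² = k²(x² + y²). Each prime p ≡ 1 (mod 4) is itself a sum of two squares; find a² by testing p − a² for a perfect square:
  73: 73 − 1² = 72, 73 − 2² = 69, 73 − 3² = 64 = 8² ⇒ 73 = 3² + 8².
  113: 113 − 1² = 112, 113 − 2² = 109, 113 − 3² = 104, 113 − 4² = 97, 113 − 5² = 88, 113 − 6² = 77, 113 − 7² = 64 = 8² ⇒ 113 = 7² + 8².
  Combine using the Brahmagupta–Fibonacci identity (a² + b²)(c² + d²) = (ac − bd)² + (ad + bc)² = (ac + bd)² + (ad − bc)²:
  73 · 113 = 8249: from (3² + 8²)(7² + 8²), take (3·7 − 8·8, 3·8 + 8·7) = (21 − 64, 24 + 56) = (-43, 80); dropping signs (only squares matter) gives (43, 80); check 43² + 80² = 1849 + 6400 = 8249 ✓.
  Scale by k = 3: (3·43, 3·80) = (129, 240).
Step 4: Order so x ≤ y and verify: 129² + 240² = 16641 + 57600 = 74241 = n. ✓

n = 74241 = 129² + 240² (one valid representation with x ≤ y).


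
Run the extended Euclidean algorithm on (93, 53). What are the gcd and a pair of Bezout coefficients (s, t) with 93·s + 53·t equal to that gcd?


Euclidean algorithm on (93, 53) — divide until remainder is 0:
  93 = 1 · 53 + 40
  53 = 1 · 40 + 13
  40 = 3 · 13 + 1
  13 = 13 · 1 + 0
gcd(93, 53) = 1.
Track Bezout coefficients alongside the remainders: start with r₀ = 93 = a·1 + b·0 (s = 1, t = 0) and r₁ = 53 = a·0 + b·1 (s = 0, t = 1); each new remainder r_{k+1} = r_{k-1} − q_k·r_k inherits s_{k+1} = s_{k-1} − q_k·s_k, t_{k+1} = t_{k-1} − q_k·t_k, so r_k = a·s_k + b·t_k at every step:
  q = 1: r = 40, s = 1 − 1·0 = 1, t = 0 − 1·1 = -1  (check: 93·1 + 53·(-1) = 40)
  q = 1: r = 13, s = 0 − 1·1 = -1, t = 1 − 1·(-1) = 2  (check: 93·(-1) + 53·2 = 13)
  q = 3: r = 1, s = 1 − 3·(-1) = 4, t = -1 − 3·2 = -7  (check: 93·4 + 53·(-7) = 1)
The row with r = 1 (the gcd) gives the Bezout coefficients s = 4, t = -7.
Result: 93 · (4) + 53 · (-7) = 1.

gcd(93, 53) = 1; s = 4, t = -7 (check: 93·4 + 53·(-7) = 1).


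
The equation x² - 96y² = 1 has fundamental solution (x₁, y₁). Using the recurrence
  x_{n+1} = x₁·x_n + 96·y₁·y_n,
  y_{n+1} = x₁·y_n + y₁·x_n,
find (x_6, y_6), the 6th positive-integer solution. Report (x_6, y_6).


Step 1: Find the fundamental solution (x₁, y₁) of x² - 96y² = 1.
  Expand √96 as a continued fraction. a₀ = ⌊√96⌋ = 9; iterate m_{k+1} = d_k·a_k − m_k, d_{k+1} = (96 − m_{k+1}²)/d_k, a_{k+1} = ⌊(a₀ + m_{k+1})/d_{k+1}⌋ (starting m₀ = 0, d₀ = 1), with convergents p_k = a_k·p_{k-1} + p_{k-2}, q_k = a_k·q_{k-1} + q_{k-2} (p₋₁ = 1, q₋₁ = 0):
  k = 0: a₀ = 9; p₀/q₀ = 9/1; p₀² − 96·q₀² = 81 − 96 = -15.
  k = 1: m = 9, d = 15, a = ⌊(9 + 9)/15⌋ = 1; p/q = (1·9 + 1)/(1·1 + 0) = 10/1; p² − 96·q² = 100 − 96 = 4.
  k = 2: m = 6, d = 4, a = ⌊(9 + 6)/4⌋ = 3; p/q = (3·10 + 9)/(3·1 + 1) = 39/4; p² − 96·q² = 1521 − 1536 = -15.
  k = 3: m = 6, d = 15, a = ⌊(9 + 6)/15⌋ = 1; p/q = (1·39 + 10)/(1·4 + 1) = 49/5; p² − 96·q² = 2401 − 2400 = 1.
  The first convergent with p² − 96·q² = 1 gives the fundamental solution (x₁, y₁) = (49, 5).
Step 2: Apply the recurrence (x_{n+1}, y_{n+1}) = (x₁x_n + 96y₁y_n, x₁y_n + y₁x_n) repeatedly.
  From (x_1, y_1) = (49, 5): x_2 = 49·49 + 96·5·5 = 4801; y_2 = 49·5 + 5·49 = 490.
  From (x_2, y_2) = (4801, 490): x_3 = 49·4801 + 96·5·490 = 470449; y_3 = 49·490 + 5·4801 = 48015.
  From (x_3, y_3) = (470449, 48015): x_4 = 49·470449 + 96·5·48015 = 46099201; y_4 = 49·48015 + 5·470449 = 4704980.
  From (x_4, y_4) = (46099201, 4704980): x_5 = 49·46099201 + 96·5·4704980 = 4517251249; y_5 = 49·4704980 + 5·46099201 = 461040025.
  From (x_5, y_5) = (4517251249, 461040025): x_6 = 49·4517251249 + 96·5·461040025 = 442644523201; y_6 = 49·461040025 + 5·4517251249 = 45177217470.
Step 3: Verify x_6² - 96·y_6² = 195934173919840627286401 - 195934173919840627286400 = 1 (should be 1). ✓

(x_1, y_1) = (49, 5); (x_6, y_6) = (442644523201, 45177217470).


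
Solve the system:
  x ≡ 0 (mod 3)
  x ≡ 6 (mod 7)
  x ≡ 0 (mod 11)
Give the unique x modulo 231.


Moduli 3, 7, 11 are pairwise coprime; by CRT there is a unique solution modulo M = 3 · 7 · 11 = 231.
Solve pairwise, accumulating the modulus:
  Start with x ≡ 0 (mod 3).
  Combine with x ≡ 6 (mod 7): since gcd(3, 7) = 1, we get a unique residue mod 21.
    Write x = 0 + 3·t and substitute into x ≡ 6 (mod 7): 3·t ≡ 6 − 0 = 6 (mod 7).
    The inverse of 3 mod 7 is 5 (since 3·5 = 15 = 2·7 + 1), so t ≡ 5·6 = 30 ≡ 2 (mod 7).
    Then x = 0 + 3·2 = 6, valid modulo lcm(3, 7) = 21: x ≡ 6 (mod 21).
  Combine with x ≡ 0 (mod 11): since gcd(21, 11) = 1, we get a unique residue mod 231.
    Write x = 6 + 21·t and substitute into x ≡ 0 (mod 11): 21·t ≡ 0 − 6 = -6 (mod 11).
    Reduce coefficients mod 11: 10·t ≡ 5 (mod 11).
    The inverse of 10 mod 11 is 10 (since 10·10 = 100 = 9·11 + 1), so t ≡ 10·5 = 50 ≡ 6 (mod 11).
    Then x = 6 + 21·6 = 132, valid modulo lcm(21, 11) = 231: x ≡ 132 (mod 231).
Verify: 132 mod 3 = 0 ✓, 132 mod 7 = 6 ✓, 132 mod 11 = 0 ✓.

x ≡ 132 (mod 231).


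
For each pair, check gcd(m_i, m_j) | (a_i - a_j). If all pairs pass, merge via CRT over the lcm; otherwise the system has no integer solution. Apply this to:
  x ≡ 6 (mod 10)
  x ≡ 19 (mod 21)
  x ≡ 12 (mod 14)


Moduli 10, 21, 14 are not pairwise coprime, so CRT works modulo lcm(m_i) when all pairwise compatibility conditions hold.
Pairwise compatibility: gcd(m_i, m_j) must divide a_i - a_j for every pair.
Merge one congruence at a time:
  Start: x ≡ 6 (mod 10).
  Combine with x ≡ 19 (mod 21): gcd(10, 21) = 1; 19 - 6 = 13, which IS divisible by 1, so compatible.
    Write x = 6 + 10·t and substitute into x ≡ 19 (mod 21): 10·t ≡ 19 − 6 = 13 (mod 21).
    The inverse of 10 mod 21 is 19 (since 10·19 = 190 = 9·21 + 1), so t ≡ 19·13 = 247 ≡ 16 (mod 21).
    Then x = 6 + 10·16 = 166, valid modulo lcm(10, 21) = 210: x ≡ 166 (mod 210).
  Combine with x ≡ 12 (mod 14): gcd(210, 14) = 14; 12 - 166 = -154, which IS divisible by 14, so compatible.
    Write x = 166 + 210·t and substitute into x ≡ 12 (mod 14): 210·t ≡ 12 − 166 = -154 (mod 14).
    Divide the congruence (and modulus) by g = 14: 15·t ≡ -11 (mod 1).
    Modulo 1 every t works; take t = 0.
    Then x = 166 + 210·0 = 166, valid modulo lcm(210, 14) = 210: x ≡ 166 (mod 210).
Verify: 166 mod 10 = 6, 166 mod 21 = 19, 166 mod 14 = 12.

x ≡ 166 (mod 210).


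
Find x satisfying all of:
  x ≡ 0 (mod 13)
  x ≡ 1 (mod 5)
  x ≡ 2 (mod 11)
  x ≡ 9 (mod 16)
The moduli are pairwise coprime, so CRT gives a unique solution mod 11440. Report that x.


Product of moduli M = 13 · 5 · 11 · 16 = 11440.
Merge one congruence at a time:
  Start: x ≡ 0 (mod 13).
  Combine with x ≡ 1 (mod 5); new modulus lcm = 65.
    Write x = 0 + 13·t and substitute into x ≡ 1 (mod 5): 13·t ≡ 1 − 0 = 1 (mod 5).
    Reduce coefficients mod 5: 3·t ≡ 1 (mod 5).
    The inverse of 3 mod 5 is 2 (since 3·2 = 6 = 1·5 + 1), so t ≡ 2·1 = 2 ≡ 2 (mod 5).
    Then x = 0 + 13·2 = 26, valid modulo lcm(13, 5) = 65: x ≡ 26 (mod 65).
  Combine with x ≡ 2 (mod 11); new modulus lcm = 715.
    Write x = 26 + 65·t and substitute into x ≡ 2 (mod 11): 65·t ≡ 2 − 26 = -24 (mod 11).
    Reduce coefficients mod 11: 10·t ≡ 9 (mod 11).
    The inverse of 10 mod 11 is 10 (since 10·10 = 100 = 9·11 + 1), so t ≡ 10·9 = 90 ≡ 2 (mod 11).
    Then x = 26 + 65·2 = 156, valid modulo lcm(65, 11) = 715: x ≡ 156 (mod 715).
  Combine with x ≡ 9 (mod 16); new modulus lcm = 11440.
    Write x = 156 + 715·t and substitute into x ≡ 9 (mod 16): 715·t ≡ 9 − 156 = -147 (mod 16).
    Reduce coefficients mod 16: 11·t ≡ 13 (mod 16).
    The inverse of 11 mod 16 is 3 (since 11·3 = 33 = 2·16 + 1), so t ≡ 3·13 = 39 ≡ 7 (mod 16).
    Then x = 156 + 715·7 = 5161, valid modulo lcm(715, 16) = 11440: x ≡ 5161 (mod 11440).
Verify against each original: 5161 mod 13 = 0, 5161 mod 5 = 1, 5161 mod 11 = 2, 5161 mod 16 = 9.

x ≡ 5161 (mod 11440).


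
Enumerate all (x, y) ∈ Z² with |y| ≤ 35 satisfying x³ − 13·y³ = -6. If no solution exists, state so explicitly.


The equation is x³ - 13y³ = -6. For fixed y, x³ = 13·y³ − 6, so a solution requires the RHS to be a perfect cube.
Strategy: iterate y from -35 to 35, compute RHS = 13·y³ − 6, and check whether it is a (positive or negative) perfect cube.
Check small values of y:
  y = 0: RHS = -6 is not a perfect cube.
  y = 1: RHS = 7 is not a perfect cube.
  y = -1: RHS = -19 is not a perfect cube.
  y = 2: RHS = 98 is not a perfect cube.
  y = -2: RHS = -110 is not a perfect cube.
  y = 3: RHS = 345 is not a perfect cube.
  y = -3: RHS = -357 is not a perfect cube.
Continuing the search up to |y| = 35 finds no solutions either.
No (x, y) in the scanned range satisfies the equation.

No integer solutions with |y| ≤ 35.


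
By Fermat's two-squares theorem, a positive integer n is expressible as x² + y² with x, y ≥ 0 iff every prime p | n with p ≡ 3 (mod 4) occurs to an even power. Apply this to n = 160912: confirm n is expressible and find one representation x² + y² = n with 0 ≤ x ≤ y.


Step 1: Factor n = 160912 = 2^4 · 89 · 113.
Step 2: Check the mod-4 condition on each prime factor: 2 = 2 (special); 89 ≡ 1 (mod 4), exponent 1; 113 ≡ 1 (mod 4), exponent 1.
All primes ≡ 3 (mod 4) appear to even exponent (or don't appear), so by the two-squares theorem n IS expressible as a sum of two squares.
Step 3: Build a representation. Group n = k² · m with k = 4 and m = 89 · 113 = 10057 (a product of primes ≡ 1 (mod 4)); a representation of m scales to one of n via (k·x)² + (k·y)² = k²(x² + y²). Each prime p ≡ 1 (mod 4) is itself a sum of two squares; find a² by testing p − a² for a perfect square:
  89: 89 − 1² = 88, 89 − 2² = 85, 89 − 3² = 80, 89 − 4² = 73, 89 − 5² = 64 = 8² ⇒ 89 = 5² + 8².
  113: 113 − 1² = 112, 113 − 2² = 109, 113 − 3² = 104, 113 − 4² = 97, 113 − 5² = 88, 113 − 6² = 77, 113 − 7² = 64 = 8² ⇒ 113 = 7² + 8².
  Combine using the Brahmagupta–Fibonacci identity (a² + b²)(c² + d²) = (ac − bd)² + (ad + bc)² = (ac + bd)² + (ad − bc)²:
  89 · 113 = 10057: from (5² + 8²)(7² + 8²), take (5·7 − 8·8, 5·8 + 8·7) = (35 − 64, 40 + 56) = (-29, 96); dropping signs (only squares matter) gives (29, 96); check 29² + 96² = 841 + 9216 = 10057 ✓.
  Scale by k = 4: (4·29, 4·96) = (116, 384).
Step 4: Order so x ≤ y and verify: 116² + 384² = 13456 + 147456 = 160912 = n. ✓

n = 160912 = 116² + 384² (one valid representation with x ≤ y).


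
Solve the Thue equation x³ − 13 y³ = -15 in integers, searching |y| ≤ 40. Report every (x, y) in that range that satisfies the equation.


The equation is x³ - 13y³ = -15. For fixed y, x³ = 13·y³ − 15, so a solution requires the RHS to be a perfect cube.
Strategy: iterate y from -40 to 40, compute RHS = 13·y³ − 15, and check whether it is a (positive or negative) perfect cube.
Check small values of y:
  y = 0: RHS = -15 is not a perfect cube.
  y = 1: RHS = -2 is not a perfect cube.
  y = -1: RHS = -28 is not a perfect cube.
  y = 2: RHS = 89 is not a perfect cube.
  y = -2: RHS = -119 is not a perfect cube.
  y = 3: RHS = 336 is not a perfect cube.
  y = -3: RHS = -366 is not a perfect cube.
Continuing the search up to |y| = 40 finds no solutions either.
No (x, y) in the scanned range satisfies the equation.

No integer solutions with |y| ≤ 40.


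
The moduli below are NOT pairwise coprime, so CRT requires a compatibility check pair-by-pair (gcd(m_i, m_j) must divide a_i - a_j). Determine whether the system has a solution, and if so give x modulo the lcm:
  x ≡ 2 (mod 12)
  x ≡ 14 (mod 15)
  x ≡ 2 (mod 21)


Moduli 12, 15, 21 are not pairwise coprime, so CRT works modulo lcm(m_i) when all pairwise compatibility conditions hold.
Pairwise compatibility: gcd(m_i, m_j) must divide a_i - a_j for every pair.
Merge one congruence at a time:
  Start: x ≡ 2 (mod 12).
  Combine with x ≡ 14 (mod 15): gcd(12, 15) = 3; 14 - 2 = 12, which IS divisible by 3, so compatible.
    Write x = 2 + 12·t and substitute into x ≡ 14 (mod 15): 12·t ≡ 14 − 2 = 12 (mod 15).
    Divide the congruence (and modulus) by g = 3: 4·t ≡ 4 (mod 5).
    The inverse of 4 mod 5 is 4 (since 4·4 = 16 = 3·5 + 1), so t ≡ 4·4 = 16 ≡ 1 (mod 5).
    Then x = 2 + 12·1 = 14, valid modulo lcm(12, 15) = 60: x ≡ 14 (mod 60).
  Combine with x ≡ 2 (mod 21): gcd(60, 21) = 3; 2 - 14 = -12, which IS divisible by 3, so compatible.
    Write x = 14 + 60·t and substitute into x ≡ 2 (mod 21): 60·t ≡ 2 − 14 = -12 (mod 21).
    Divide the congruence (and modulus) by g = 3: 20·t ≡ -4 (mod 7).
    Reduce coefficients mod 7: 6·t ≡ 3 (mod 7).
    The inverse of 6 mod 7 is 6 (since 6·6 = 36 = 5·7 + 1), so t ≡ 6·3 = 18 ≡ 4 (mod 7).
    Then x = 14 + 60·4 = 254, valid modulo lcm(60, 21) = 420: x ≡ 254 (mod 420).
Verify: 254 mod 12 = 2, 254 mod 15 = 14, 254 mod 21 = 2.

x ≡ 254 (mod 420).


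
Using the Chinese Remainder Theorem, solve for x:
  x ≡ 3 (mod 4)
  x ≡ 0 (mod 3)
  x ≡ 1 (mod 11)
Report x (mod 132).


Moduli 4, 3, 11 are pairwise coprime; by CRT there is a unique solution modulo M = 4 · 3 · 11 = 132.
Solve pairwise, accumulating the modulus:
  Start with x ≡ 3 (mod 4).
  Combine with x ≡ 0 (mod 3): since gcd(4, 3) = 1, we get a unique residue mod 12.
    Write x = 3 + 4·t and substitute into x ≡ 0 (mod 3): 4·t ≡ 0 − 3 = -3 (mod 3).
    Reduce coefficients mod 3: 1·t ≡ 0 (mod 3).
    So t ≡ 0 (mod 3).
    Then x = 3 + 4·0 = 3, valid modulo lcm(4, 3) = 12: x ≡ 3 (mod 12).
  Combine with x ≡ 1 (mod 11): since gcd(12, 11) = 1, we get a unique residue mod 132.
    Write x = 3 + 12·t and substitute into x ≡ 1 (mod 11): 12·t ≡ 1 − 3 = -2 (mod 11).
    Reduce coefficients mod 11: 1·t ≡ 9 (mod 11).
    So t ≡ 9 (mod 11).
    Then x = 3 + 12·9 = 111, valid modulo lcm(12, 11) = 132: x ≡ 111 (mod 132).
Verify: 111 mod 4 = 3 ✓, 111 mod 3 = 0 ✓, 111 mod 11 = 1 ✓.

x ≡ 111 (mod 132).


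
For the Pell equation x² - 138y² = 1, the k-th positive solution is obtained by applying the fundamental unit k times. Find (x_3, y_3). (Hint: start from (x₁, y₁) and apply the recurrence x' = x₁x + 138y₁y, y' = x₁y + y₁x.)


Step 1: Find the fundamental solution (x₁, y₁) of x² - 138y² = 1.
  Expand √138 as a continued fraction. a₀ = ⌊√138⌋ = 11; iterate m_{k+1} = d_k·a_k − m_k, d_{k+1} = (138 − m_{k+1}²)/d_k, a_{k+1} = ⌊(a₀ + m_{k+1})/d_{k+1}⌋ (starting m₀ = 0, d₀ = 1), with convergents p_k = a_k·p_{k-1} + p_{k-2}, q_k = a_k·q_{k-1} + q_{k-2} (p₋₁ = 1, q₋₁ = 0):
  k = 0: a₀ = 11; p₀/q₀ = 11/1; p₀² − 138·q₀² = 121 − 138 = -17.
  k = 1: m = 11, d = 17, a = ⌊(11 + 11)/17⌋ = 1; p/q = (1·11 + 1)/(1·1 + 0) = 12/1; p² − 138·q² = 144 − 138 = 6.
  k = 2: m = 6, d = 6, a = ⌊(11 + 6)/6⌋ = 2; p/q = (2·12 + 11)/(2·1 + 1) = 35/3; p² − 138·q² = 1225 − 1242 = -17.
  k = 3: m = 6, d = 17, a = ⌊(11 + 6)/17⌋ = 1; p/q = (1·35 + 12)/(1·3 + 1) = 47/4; p² − 138·q² = 2209 − 2208 = 1.
  The first convergent with p² − 138·q² = 1 gives the fundamental solution (x₁, y₁) = (47, 4).
Step 2: Apply the recurrence (x_{n+1}, y_{n+1}) = (x₁x_n + 138y₁y_n, x₁y_n + y₁x_n) repeatedly.
  From (x_1, y_1) = (47, 4): x_2 = 47·47 + 138·4·4 = 4417; y_2 = 47·4 + 4·47 = 376.
  From (x_2, y_2) = (4417, 376): x_3 = 47·4417 + 138·4·376 = 415151; y_3 = 47·376 + 4·4417 = 35340.
Step 3: Verify x_3² - 138·y_3² = 172350352801 - 172350352800 = 1 (should be 1). ✓

(x_1, y_1) = (47, 4); (x_3, y_3) = (415151, 35340).


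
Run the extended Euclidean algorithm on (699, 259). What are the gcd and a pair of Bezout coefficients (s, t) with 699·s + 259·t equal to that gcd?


Euclidean algorithm on (699, 259) — divide until remainder is 0:
  699 = 2 · 259 + 181
  259 = 1 · 181 + 78
  181 = 2 · 78 + 25
  78 = 3 · 25 + 3
  25 = 8 · 3 + 1
  3 = 3 · 1 + 0
gcd(699, 259) = 1.
Track Bezout coefficients alongside the remainders: start with r₀ = 699 = a·1 + b·0 (s = 1, t = 0) and r₁ = 259 = a·0 + b·1 (s = 0, t = 1); each new remainder r_{k+1} = r_{k-1} − q_k·r_k inherits s_{k+1} = s_{k-1} − q_k·s_k, t_{k+1} = t_{k-1} − q_k·t_k, so r_k = a·s_k + b·t_k at every step:
  q = 2: r = 181, s = 1 − 2·0 = 1, t = 0 − 2·1 = -2  (check: 699·1 + 259·(-2) = 181)
  q = 1: r = 78, s = 0 − 1·1 = -1, t = 1 − 1·(-2) = 3  (check: 699·(-1) + 259·3 = 78)
  q = 2: r = 25, s = 1 − 2·(-1) = 3, t = -2 − 2·3 = -8  (check: 699·3 + 259·(-8) = 25)
  q = 3: r = 3, s = -1 − 3·3 = -10, t = 3 − 3·(-8) = 27  (check: 699·(-10) + 259·27 = 3)
  q = 8: r = 1, s = 3 − 8·(-10) = 83, t = -8 − 8·27 = -224  (check: 699·83 + 259·(-224) = 1)
The row with r = 1 (the gcd) gives the Bezout coefficients s = 83, t = -224.
Result: 699 · (83) + 259 · (-224) = 1.

gcd(699, 259) = 1; s = 83, t = -224 (check: 699·83 + 259·(-224) = 1).


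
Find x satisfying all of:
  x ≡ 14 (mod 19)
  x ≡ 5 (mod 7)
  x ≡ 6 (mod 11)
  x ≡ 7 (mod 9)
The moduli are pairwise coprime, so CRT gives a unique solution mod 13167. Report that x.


Product of moduli M = 19 · 7 · 11 · 9 = 13167.
Merge one congruence at a time:
  Start: x ≡ 14 (mod 19).
  Combine with x ≡ 5 (mod 7); new modulus lcm = 133.
    Write x = 14 + 19·t and substitute into x ≡ 5 (mod 7): 19·t ≡ 5 − 14 = -9 (mod 7).
    Reduce coefficients mod 7: 5·t ≡ 5 (mod 7).
    The inverse of 5 mod 7 is 3 (since 5·3 = 15 = 2·7 + 1), so t ≡ 3·5 = 15 ≡ 1 (mod 7).
    Then x = 14 + 19·1 = 33, valid modulo lcm(19, 7) = 133: x ≡ 33 (mod 133).
  Combine with x ≡ 6 (mod 11); new modulus lcm = 1463.
    Write x = 33 + 133·t and substitute into x ≡ 6 (mod 11): 133·t ≡ 6 − 33 = -27 (mod 11).
    Reduce coefficients mod 11: 1·t ≡ 6 (mod 11).
    So t ≡ 6 (mod 11).
    Then x = 33 + 133·6 = 831, valid modulo lcm(133, 11) = 1463: x ≡ 831 (mod 1463).
  Combine with x ≡ 7 (mod 9); new modulus lcm = 13167.
    Write x = 831 + 1463·t and substitute into x ≡ 7 (mod 9): 1463·t ≡ 7 − 831 = -824 (mod 9).
    Reduce coefficients mod 9: 5·t ≡ 4 (mod 9).
    The inverse of 5 mod 9 is 2 (since 5·2 = 10 = 1·9 + 1), so t ≡ 2·4 = 8 ≡ 8 (mod 9).
    Then x = 831 + 1463·8 = 12535, valid modulo lcm(1463, 9) = 13167: x ≡ 12535 (mod 13167).
Verify against each original: 12535 mod 19 = 14, 12535 mod 7 = 5, 12535 mod 11 = 6, 12535 mod 9 = 7.

x ≡ 12535 (mod 13167).


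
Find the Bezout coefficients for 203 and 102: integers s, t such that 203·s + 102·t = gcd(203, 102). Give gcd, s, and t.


Euclidean algorithm on (203, 102) — divide until remainder is 0:
  203 = 1 · 102 + 101
  102 = 1 · 101 + 1
  101 = 101 · 1 + 0
gcd(203, 102) = 1.
Track Bezout coefficients alongside the remainders: start with r₀ = 203 = a·1 + b·0 (s = 1, t = 0) and r₁ = 102 = a·0 + b·1 (s = 0, t = 1); each new remainder r_{k+1} = r_{k-1} − q_k·r_k inherits s_{k+1} = s_{k-1} − q_k·s_k, t_{k+1} = t_{k-1} − q_k·t_k, so r_k = a·s_k + b·t_k at every step:
  q = 1: r = 101, s = 1 − 1·0 = 1, t = 0 − 1·1 = -1  (check: 203·1 + 102·(-1) = 101)
  q = 1: r = 1, s = 0 − 1·1 = -1, t = 1 − 1·(-1) = 2  (check: 203·(-1) + 102·2 = 1)
The row with r = 1 (the gcd) gives the Bezout coefficients s = -1, t = 2.
Result: 203 · (-1) + 102 · (2) = 1.

gcd(203, 102) = 1; s = -1, t = 2 (check: 203·(-1) + 102·2 = 1).


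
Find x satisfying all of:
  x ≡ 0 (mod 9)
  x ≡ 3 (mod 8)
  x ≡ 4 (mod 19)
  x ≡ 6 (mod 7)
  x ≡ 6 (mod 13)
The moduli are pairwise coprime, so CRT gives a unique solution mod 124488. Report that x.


Product of moduli M = 9 · 8 · 19 · 7 · 13 = 124488.
Merge one congruence at a time:
  Start: x ≡ 0 (mod 9).
  Combine with x ≡ 3 (mod 8); new modulus lcm = 72.
    Write x = 0 + 9·t and substitute into x ≡ 3 (mod 8): 9·t ≡ 3 − 0 = 3 (mod 8).
    Reduce coefficients mod 8: 1·t ≡ 3 (mod 8).
    So t ≡ 3 (mod 8).
    Then x = 0 + 9·3 = 27, valid modulo lcm(9, 8) = 72: x ≡ 27 (mod 72).
  Combine with x ≡ 4 (mod 19); new modulus lcm = 1368.
    Write x = 27 + 72·t and substitute into x ≡ 4 (mod 19): 72·t ≡ 4 − 27 = -23 (mod 19).
    Reduce coefficients mod 19: 15·t ≡ 15 (mod 19).
    The inverse of 15 mod 19 is 14 (since 15·14 = 210 = 11·19 + 1), so t ≡ 14·15 = 210 ≡ 1 (mod 19).
    Then x = 27 + 72·1 = 99, valid modulo lcm(72, 19) = 1368: x ≡ 99 (mod 1368).
  Combine with x ≡ 6 (mod 7); new modulus lcm = 9576.
    Write x = 99 + 1368·t and substitute into x ≡ 6 (mod 7): 1368·t ≡ 6 − 99 = -93 (mod 7).
    Reduce coefficients mod 7: 3·t ≡ 5 (mod 7).
    The inverse of 3 mod 7 is 5 (since 3·5 = 15 = 2·7 + 1), so t ≡ 5·5 = 25 ≡ 4 (mod 7).
    Then x = 99 + 1368·4 = 5571, valid modulo lcm(1368, 7) = 9576: x ≡ 5571 (mod 9576).
  Combine with x ≡ 6 (mod 13); new modulus lcm = 124488.
    Write x = 5571 + 9576·t and substitute into x ≡ 6 (mod 13): 9576·t ≡ 6 − 5571 = -5565 (mod 13).
    Reduce coefficients mod 13: 8·t ≡ 12 (mod 13).
    The inverse of 8 mod 13 is 5 (since 8·5 = 40 = 3·13 + 1), so t ≡ 5·12 = 60 ≡ 8 (mod 13).
    Then x = 5571 + 9576·8 = 82179, valid modulo lcm(9576, 13) = 124488: x ≡ 82179 (mod 124488).
Verify against each original: 82179 mod 9 = 0, 82179 mod 8 = 3, 82179 mod 19 = 4, 82179 mod 7 = 6, 82179 mod 13 = 6.

x ≡ 82179 (mod 124488).


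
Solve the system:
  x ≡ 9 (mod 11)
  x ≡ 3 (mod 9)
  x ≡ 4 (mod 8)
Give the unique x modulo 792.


Moduli 11, 9, 8 are pairwise coprime; by CRT there is a unique solution modulo M = 11 · 9 · 8 = 792.
Solve pairwise, accumulating the modulus:
  Start with x ≡ 9 (mod 11).
  Combine with x ≡ 3 (mod 9): since gcd(11, 9) = 1, we get a unique residue mod 99.
    Write x = 9 + 11·t and substitute into x ≡ 3 (mod 9): 11·t ≡ 3 − 9 = -6 (mod 9).
    Reduce coefficients mod 9: 2·t ≡ 3 (mod 9).
    The inverse of 2 mod 9 is 5 (since 2·5 = 10 = 1·9 + 1), so t ≡ 5·3 = 15 ≡ 6 (mod 9).
    Then x = 9 + 11·6 = 75, valid modulo lcm(11, 9) = 99: x ≡ 75 (mod 99).
  Combine with x ≡ 4 (mod 8): since gcd(99, 8) = 1, we get a unique residue mod 792.
    Write x = 75 + 99·t and substitute into x ≡ 4 (mod 8): 99·t ≡ 4 − 75 = -71 (mod 8).
    Reduce coefficients mod 8: 3·t ≡ 1 (mod 8).
    The inverse of 3 mod 8 is 3 (since 3·3 = 9 = 1·8 + 1), so t ≡ 3·1 = 3 ≡ 3 (mod 8).
    Then x = 75 + 99·3 = 372, valid modulo lcm(99, 8) = 792: x ≡ 372 (mod 792).
Verify: 372 mod 11 = 9 ✓, 372 mod 9 = 3 ✓, 372 mod 8 = 4 ✓.

x ≡ 372 (mod 792).


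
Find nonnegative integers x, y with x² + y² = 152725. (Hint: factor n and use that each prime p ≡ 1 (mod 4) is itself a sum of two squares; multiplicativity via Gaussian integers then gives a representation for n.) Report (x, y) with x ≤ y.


Step 1: Factor n = 152725 = 5^2 · 41 · 149.
Step 2: Check the mod-4 condition on each prime factor: 5 ≡ 1 (mod 4), exponent 2; 41 ≡ 1 (mod 4), exponent 1; 149 ≡ 1 (mod 4), exponent 1.
All primes ≡ 3 (mod 4) appear to even exponent (or don't appear), so by the two-squares theorem n IS expressible as a sum of two squares.
Step 3: Build a representation. Group n = k² · m with k = 5 and m = 41 · 149 = 6109 (a product of primes ≡ 1 (mod 4)); a representation of m scales to one of n via (k·x)² + (k·y)² = k²(x² + y²). Each prime p ≡ 1 (mod 4) is itself a sum of two squares; find a² by testing p − a² for a perfect square:
  41: 41 − 1² = 40, 41 − 2² = 37, 41 − 3² = 32, 41 − 4² = 25 = 5² ⇒ 41 = 4² + 5².
  149: 149 − 1² = 148, 149 − 2² = 145, 149 − 3² = 140, 149 − 4² = 133, 149 − 5² = 124, 149 − 6² = 113, 149 − 7² = 100 = 10² ⇒ 149 = 7² + 10².
  Combine using the Brahmagupta–Fibonacci identity (a² + b²)(c² + d²) = (ac − bd)² + (ad + bc)² = (ac + bd)² + (ad − bc)²:
  41 · 149 = 6109: from (4² + 5²)(7² + 10²), take (4·7 − 5·10, 4·10 + 5·7) = (28 − 50, 40 + 35) = (-22, 75); dropping signs (only squares matter) gives (22, 75); check 22² + 75² = 484 + 5625 = 6109 ✓.
  Scale by k = 5: (5·22, 5·75) = (110, 375).
Step 4: Order so x ≤ y and verify: 110² + 375² = 12100 + 140625 = 152725 = n. ✓

n = 152725 = 110² + 375² (one valid representation with x ≤ y).


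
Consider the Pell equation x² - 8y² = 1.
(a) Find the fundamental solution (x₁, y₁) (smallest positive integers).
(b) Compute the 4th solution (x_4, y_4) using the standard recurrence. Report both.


Step 1: Find the fundamental solution (x₁, y₁) of x² - 8y² = 1.
  Expand √8 as a continued fraction. a₀ = ⌊√8⌋ = 2; iterate m_{k+1} = d_k·a_k − m_k, d_{k+1} = (8 − m_{k+1}²)/d_k, a_{k+1} = ⌊(a₀ + m_{k+1})/d_{k+1}⌋ (starting m₀ = 0, d₀ = 1), with convergents p_k = a_k·p_{k-1} + p_{k-2}, q_k = a_k·q_{k-1} + q_{k-2} (p₋₁ = 1, q₋₁ = 0):
  k = 0: a₀ = 2; p₀/q₀ = 2/1; p₀² − 8·q₀² = 4 − 8 = -4.
  k = 1: m = 2, d = 4, a = ⌊(2 + 2)/4⌋ = 1; p/q = (1·2 + 1)/(1·1 + 0) = 3/1; p² − 8·q² = 9 − 8 = 1.
  The first convergent with p² − 8·q² = 1 gives the fundamental solution (x₁, y₁) = (3, 1).
Step 2: Apply the recurrence (x_{n+1}, y_{n+1}) = (x₁x_n + 8y₁y_n, x₁y_n + y₁x_n) repeatedly.
  From (x_1, y_1) = (3, 1): x_2 = 3·3 + 8·1·1 = 17; y_2 = 3·1 + 1·3 = 6.
  From (x_2, y_2) = (17, 6): x_3 = 3·17 + 8·1·6 = 99; y_3 = 3·6 + 1·17 = 35.
  From (x_3, y_3) = (99, 35): x_4 = 3·99 + 8·1·35 = 577; y_4 = 3·35 + 1·99 = 204.
Step 3: Verify x_4² - 8·y_4² = 332929 - 332928 = 1 (should be 1). ✓

(x_1, y_1) = (3, 1); (x_4, y_4) = (577, 204).


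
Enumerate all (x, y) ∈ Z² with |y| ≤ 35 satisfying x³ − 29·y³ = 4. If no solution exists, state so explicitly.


The equation is x³ - 29y³ = 4. For fixed y, x³ = 29·y³ + 4, so a solution requires the RHS to be a perfect cube.
Strategy: iterate y from -35 to 35, compute RHS = 29·y³ + 4, and check whether it is a (positive or negative) perfect cube.
Check small values of y:
  y = 0: RHS = 4 is not a perfect cube.
  y = 1: RHS = 33 is not a perfect cube.
  y = -1: RHS = -25 is not a perfect cube.
  y = 2: RHS = 236 is not a perfect cube.
  y = -2: RHS = -228 is not a perfect cube.
  y = 3: RHS = 787 is not a perfect cube.
  y = -3: RHS = -779 is not a perfect cube.
Continuing the search up to |y| = 35 finds no solutions either.
No (x, y) in the scanned range satisfies the equation.

No integer solutions with |y| ≤ 35.


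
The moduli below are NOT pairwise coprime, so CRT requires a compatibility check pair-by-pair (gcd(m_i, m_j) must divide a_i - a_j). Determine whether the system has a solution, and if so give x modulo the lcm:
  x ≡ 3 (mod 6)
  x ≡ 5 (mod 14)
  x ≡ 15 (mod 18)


Moduli 6, 14, 18 are not pairwise coprime, so CRT works modulo lcm(m_i) when all pairwise compatibility conditions hold.
Pairwise compatibility: gcd(m_i, m_j) must divide a_i - a_j for every pair.
Merge one congruence at a time:
  Start: x ≡ 3 (mod 6).
  Combine with x ≡ 5 (mod 14): gcd(6, 14) = 2; 5 - 3 = 2, which IS divisible by 2, so compatible.
    Write x = 3 + 6·t and substitute into x ≡ 5 (mod 14): 6·t ≡ 5 − 3 = 2 (mod 14).
    Divide the congruence (and modulus) by g = 2: 3·t ≡ 1 (mod 7).
    The inverse of 3 mod 7 is 5 (since 3·5 = 15 = 2·7 + 1), so t ≡ 5·1 = 5 ≡ 5 (mod 7).
    Then x = 3 + 6·5 = 33, valid modulo lcm(6, 14) = 42: x ≡ 33 (mod 42).
  Combine with x ≡ 15 (mod 18): gcd(42, 18) = 6; 15 - 33 = -18, which IS divisible by 6, so compatible.
    Write x = 33 + 42·t and substitute into x ≡ 15 (mod 18): 42·t ≡ 15 − 33 = -18 (mod 18).
    Divide the congruence (and modulus) by g = 6: 7·t ≡ -3 (mod 3).
    Reduce coefficients mod 3: 1·t ≡ 0 (mod 3).
    So t ≡ 0 (mod 3).
    Then x = 33 + 42·0 = 33, valid modulo lcm(42, 18) = 126: x ≡ 33 (mod 126).
Verify: 33 mod 6 = 3, 33 mod 14 = 5, 33 mod 18 = 15.

x ≡ 33 (mod 126).


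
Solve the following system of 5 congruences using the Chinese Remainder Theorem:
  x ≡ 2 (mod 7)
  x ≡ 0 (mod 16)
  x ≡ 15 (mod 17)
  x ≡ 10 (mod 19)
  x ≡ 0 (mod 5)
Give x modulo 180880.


Product of moduli M = 7 · 16 · 17 · 19 · 5 = 180880.
Merge one congruence at a time:
  Start: x ≡ 2 (mod 7).
  Combine with x ≡ 0 (mod 16); new modulus lcm = 112.
    Write x = 2 + 7·t and substitute into x ≡ 0 (mod 16): 7·t ≡ 0 − 2 = -2 (mod 16).
    Reduce coefficients mod 16: 7·t ≡ 14 (mod 16).
    The inverse of 7 mod 16 is 7 (since 7·7 = 49 = 3·16 + 1), so t ≡ 7·14 = 98 ≡ 2 (mod 16).
    Then x = 2 + 7·2 = 16, valid modulo lcm(7, 16) = 112: x ≡ 16 (mod 112).
  Combine with x ≡ 15 (mod 17); new modulus lcm = 1904.
    Write x = 16 + 112·t and substitute into x ≡ 15 (mod 17): 112·t ≡ 15 − 16 = -1 (mod 17).
    Reduce coefficients mod 17: 10·t ≡ 16 (mod 17).
    The inverse of 10 mod 17 is 12 (since 10·12 = 120 = 7·17 + 1), so t ≡ 12·16 = 192 ≡ 5 (mod 17).
    Then x = 16 + 112·5 = 576, valid modulo lcm(112, 17) = 1904: x ≡ 576 (mod 1904).
  Combine with x ≡ 10 (mod 19); new modulus lcm = 36176.
    Write x = 576 + 1904·t and substitute into x ≡ 10 (mod 19): 1904·t ≡ 10 − 576 = -566 (mod 19).
    Reduce coefficients mod 19: 4·t ≡ 4 (mod 19).
    The inverse of 4 mod 19 is 5 (since 4·5 = 20 = 1·19 + 1), so t ≡ 5·4 = 20 ≡ 1 (mod 19).
    Then x = 576 + 1904·1 = 2480, valid modulo lcm(1904, 19) = 36176: x ≡ 2480 (mod 36176).
  Combine with x ≡ 0 (mod 5); new modulus lcm = 180880.
    Write x = 2480 + 36176·t and substitute into x ≡ 0 (mod 5): 36176·t ≡ 0 − 2480 = -2480 (mod 5).
    Reduce coefficients mod 5: 1·t ≡ 0 (mod 5).
    So t ≡ 0 (mod 5).
    Then x = 2480 + 36176·0 = 2480, valid modulo lcm(36176, 5) = 180880: x ≡ 2480 (mod 180880).
Verify against each original: 2480 mod 7 = 2, 2480 mod 16 = 0, 2480 mod 17 = 15, 2480 mod 19 = 10, 2480 mod 5 = 0.

x ≡ 2480 (mod 180880).


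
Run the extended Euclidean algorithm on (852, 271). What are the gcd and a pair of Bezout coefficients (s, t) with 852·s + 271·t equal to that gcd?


Euclidean algorithm on (852, 271) — divide until remainder is 0:
  852 = 3 · 271 + 39
  271 = 6 · 39 + 37
  39 = 1 · 37 + 2
  37 = 18 · 2 + 1
  2 = 2 · 1 + 0
gcd(852, 271) = 1.
Track Bezout coefficients alongside the remainders: start with r₀ = 852 = a·1 + b·0 (s = 1, t = 0) and r₁ = 271 = a·0 + b·1 (s = 0, t = 1); each new remainder r_{k+1} = r_{k-1} − q_k·r_k inherits s_{k+1} = s_{k-1} − q_k·s_k, t_{k+1} = t_{k-1} − q_k·t_k, so r_k = a·s_k + b·t_k at every step:
  q = 3: r = 39, s = 1 − 3·0 = 1, t = 0 − 3·1 = -3  (check: 852·1 + 271·(-3) = 39)
  q = 6: r = 37, s = 0 − 6·1 = -6, t = 1 − 6·(-3) = 19  (check: 852·(-6) + 271·19 = 37)
  q = 1: r = 2, s = 1 − 1·(-6) = 7, t = -3 − 1·19 = -22  (check: 852·7 + 271·(-22) = 2)
  q = 18: r = 1, s = -6 − 18·7 = -132, t = 19 − 18·(-22) = 415  (check: 852·(-132) + 271·415 = 1)
The row with r = 1 (the gcd) gives the Bezout coefficients s = -132, t = 415.
Result: 852 · (-132) + 271 · (415) = 1.

gcd(852, 271) = 1; s = -132, t = 415 (check: 852·(-132) + 271·415 = 1).


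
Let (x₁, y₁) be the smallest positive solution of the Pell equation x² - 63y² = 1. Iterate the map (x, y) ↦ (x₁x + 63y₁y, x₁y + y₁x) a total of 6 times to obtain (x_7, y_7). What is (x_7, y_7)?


Step 1: Find the fundamental solution (x₁, y₁) of x² - 63y² = 1.
  Expand √63 as a continued fraction. a₀ = ⌊√63⌋ = 7; iterate m_{k+1} = d_k·a_k − m_k, d_{k+1} = (63 − m_{k+1}²)/d_k, a_{k+1} = ⌊(a₀ + m_{k+1})/d_{k+1}⌋ (starting m₀ = 0, d₀ = 1), with convergents p_k = a_k·p_{k-1} + p_{k-2}, q_k = a_k·q_{k-1} + q_{k-2} (p₋₁ = 1, q₋₁ = 0):
  k = 0: a₀ = 7; p₀/q₀ = 7/1; p₀² − 63·q₀² = 49 − 63 = -14.
  k = 1: m = 7, d = 14, a = ⌊(7 + 7)/14⌋ = 1; p/q = (1·7 + 1)/(1·1 + 0) = 8/1; p² − 63·q² = 64 − 63 = 1.
  The first convergent with p² − 63·q² = 1 gives the fundamental solution (x₁, y₁) = (8, 1).
Step 2: Apply the recurrence (x_{n+1}, y_{n+1}) = (x₁x_n + 63y₁y_n, x₁y_n + y₁x_n) repeatedly.
  From (x_1, y_1) = (8, 1): x_2 = 8·8 + 63·1·1 = 127; y_2 = 8·1 + 1·8 = 16.
  From (x_2, y_2) = (127, 16): x_3 = 8·127 + 63·1·16 = 2024; y_3 = 8·16 + 1·127 = 255.
  From (x_3, y_3) = (2024, 255): x_4 = 8·2024 + 63·1·255 = 32257; y_4 = 8·255 + 1·2024 = 4064.
  From (x_4, y_4) = (32257, 4064): x_5 = 8·32257 + 63·1·4064 = 514088; y_5 = 8·4064 + 1·32257 = 64769.
  From (x_5, y_5) = (514088, 64769): x_6 = 8·514088 + 63·1·64769 = 8193151; y_6 = 8·64769 + 1·514088 = 1032240.
  From (x_6, y_6) = (8193151, 1032240): x_7 = 8·8193151 + 63·1·1032240 = 130576328; y_7 = 8·1032240 + 1·8193151 = 16451071.
Step 3: Verify x_7² - 63·y_7² = 17050177433963584 - 17050177433963583 = 1 (should be 1). ✓

(x_1, y_1) = (8, 1); (x_7, y_7) = (130576328, 16451071).


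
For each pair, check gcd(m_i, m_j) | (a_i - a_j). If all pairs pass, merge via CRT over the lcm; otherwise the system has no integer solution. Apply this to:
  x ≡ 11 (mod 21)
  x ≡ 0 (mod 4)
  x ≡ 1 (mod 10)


Moduli 21, 4, 10 are not pairwise coprime, so CRT works modulo lcm(m_i) when all pairwise compatibility conditions hold.
Pairwise compatibility: gcd(m_i, m_j) must divide a_i - a_j for every pair.
Merge one congruence at a time:
  Start: x ≡ 11 (mod 21).
  Combine with x ≡ 0 (mod 4): gcd(21, 4) = 1; 0 - 11 = -11, which IS divisible by 1, so compatible.
    Write x = 11 + 21·t and substitute into x ≡ 0 (mod 4): 21·t ≡ 0 − 11 = -11 (mod 4).
    Reduce coefficients mod 4: 1·t ≡ 1 (mod 4).
    So t ≡ 1 (mod 4).
    Then x = 11 + 21·1 = 32, valid modulo lcm(21, 4) = 84: x ≡ 32 (mod 84).
  Combine with x ≡ 1 (mod 10): gcd(84, 10) = 2, and 1 - 32 = -31 is NOT divisible by 2.
    ⇒ system is inconsistent (no integer solution).

No solution (the system is inconsistent).


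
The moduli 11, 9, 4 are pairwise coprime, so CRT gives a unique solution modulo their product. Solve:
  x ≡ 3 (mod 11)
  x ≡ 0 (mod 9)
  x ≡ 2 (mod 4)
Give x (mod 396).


Moduli 11, 9, 4 are pairwise coprime; by CRT there is a unique solution modulo M = 11 · 9 · 4 = 396.
Solve pairwise, accumulating the modulus:
  Start with x ≡ 3 (mod 11).
  Combine with x ≡ 0 (mod 9): since gcd(11, 9) = 1, we get a unique residue mod 99.
    Write x = 3 + 11·t and substitute into x ≡ 0 (mod 9): 11·t ≡ 0 − 3 = -3 (mod 9).
    Reduce coefficients mod 9: 2·t ≡ 6 (mod 9).
    The inverse of 2 mod 9 is 5 (since 2·5 = 10 = 1·9 + 1), so t ≡ 5·6 = 30 ≡ 3 (mod 9).
    Then x = 3 + 11·3 = 36, valid modulo lcm(11, 9) = 99: x ≡ 36 (mod 99).
  Combine with x ≡ 2 (mod 4): since gcd(99, 4) = 1, we get a unique residue mod 396.
    Write x = 36 + 99·t and substitute into x ≡ 2 (mod 4): 99·t ≡ 2 − 36 = -34 (mod 4).
    Reduce coefficients mod 4: 3·t ≡ 2 (mod 4).
    The inverse of 3 mod 4 is 3 (since 3·3 = 9 = 2·4 + 1), so t ≡ 3·2 = 6 ≡ 2 (mod 4).
    Then x = 36 + 99·2 = 234, valid modulo lcm(99, 4) = 396: x ≡ 234 (mod 396).
Verify: 234 mod 11 = 3 ✓, 234 mod 9 = 0 ✓, 234 mod 4 = 2 ✓.

x ≡ 234 (mod 396).


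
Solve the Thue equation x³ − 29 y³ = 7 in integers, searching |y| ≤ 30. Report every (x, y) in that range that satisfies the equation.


The equation is x³ - 29y³ = 7. For fixed y, x³ = 29·y³ + 7, so a solution requires the RHS to be a perfect cube.
Strategy: iterate y from -30 to 30, compute RHS = 29·y³ + 7, and check whether it is a (positive or negative) perfect cube.
Check small values of y:
  y = 0: RHS = 7 is not a perfect cube.
  y = 1: RHS = 36 is not a perfect cube.
  y = -1: RHS = -22 is not a perfect cube.
  y = 2: RHS = 239 is not a perfect cube.
  y = -2: RHS = -225 is not a perfect cube.
  y = 3: RHS = 790 is not a perfect cube.
  y = -3: RHS = -776 is not a perfect cube.
Continuing the search up to |y| = 30 finds no solutions either.
No (x, y) in the scanned range satisfies the equation.

No integer solutions with |y| ≤ 30.


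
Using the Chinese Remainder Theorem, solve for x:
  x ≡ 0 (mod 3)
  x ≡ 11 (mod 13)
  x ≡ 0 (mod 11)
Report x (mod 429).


Moduli 3, 13, 11 are pairwise coprime; by CRT there is a unique solution modulo M = 3 · 13 · 11 = 429.
Solve pairwise, accumulating the modulus:
  Start with x ≡ 0 (mod 3).
  Combine with x ≡ 11 (mod 13): since gcd(3, 13) = 1, we get a unique residue mod 39.
    Write x = 0 + 3·t and substitute into x ≡ 11 (mod 13): 3·t ≡ 11 − 0 = 11 (mod 13).
    The inverse of 3 mod 13 is 9 (since 3·9 = 27 = 2·13 + 1), so t ≡ 9·11 = 99 ≡ 8 (mod 13).
    Then x = 0 + 3·8 = 24, valid modulo lcm(3, 13) = 39: x ≡ 24 (mod 39).
  Combine with x ≡ 0 (mod 11): since gcd(39, 11) = 1, we get a unique residue mod 429.
    Write x = 24 + 39·t and substitute into x ≡ 0 (mod 11): 39·t ≡ 0 − 24 = -24 (mod 11).
    Reduce coefficients mod 11: 6·t ≡ 9 (mod 11).
    The inverse of 6 mod 11 is 2 (since 6·2 = 12 = 1·11 + 1), so t ≡ 2·9 = 18 ≡ 7 (mod 11).
    Then x = 24 + 39·7 = 297, valid modulo lcm(39, 11) = 429: x ≡ 297 (mod 429).
Verify: 297 mod 3 = 0 ✓, 297 mod 13 = 11 ✓, 297 mod 11 = 0 ✓.

x ≡ 297 (mod 429).


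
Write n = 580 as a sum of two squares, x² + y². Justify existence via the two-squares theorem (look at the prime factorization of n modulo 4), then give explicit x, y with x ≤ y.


Step 1: Factor n = 580 = 2^2 · 5 · 29.
Step 2: Check the mod-4 condition on each prime factor: 2 = 2 (special); 5 ≡ 1 (mod 4), exponent 1; 29 ≡ 1 (mod 4), exponent 1.
All primes ≡ 3 (mod 4) appear to even exponent (or don't appear), so by the two-squares theorem n IS expressible as a sum of two squares.
Step 3: Build a representation. Group n = k² · m with k = 2 and m = 5 · 29 = 145 (a product of primes ≡ 1 (mod 4)); a representation of m scales to one of n via (k·x)² + (k·y)² = k²(x² + y²). Each prime p ≡ 1 (mod 4) is itself a sum of two squares; find a² by testing p − a² for a perfect square:
  5: 5 − 1² = 4 = 2² ⇒ 5 = 1² + 2².
  29: 29 − 1² = 28, 29 − 2² = 25 = 5² ⇒ 29 = 2² + 5².
  Combine using the Brahmagupta–Fibonacci identity (a² + b²)(c² + d²) = (ac − bd)² + (ad + bc)² = (ac + bd)² + (ad − bc)²:
  5 · 29 = 145: from (1² + 2²)(2² + 5²), take (1·2 − 2·5, 1·5 + 2·2) = (2 − 10, 5 + 4) = (-8, 9); dropping signs (only squares matter) gives (8, 9); check 8² + 9² = 64 + 81 = 145 ✓.
  Scale by k = 2: (2·8, 2·9) = (16, 18).
Step 4: Order so x ≤ y and verify: 16² + 18² = 256 + 324 = 580 = n. ✓

n = 580 = 16² + 18² (one valid representation with x ≤ y).


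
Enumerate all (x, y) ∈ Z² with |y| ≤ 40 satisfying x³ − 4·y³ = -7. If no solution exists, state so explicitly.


The equation is x³ - 4y³ = -7. For fixed y, x³ = 4·y³ − 7, so a solution requires the RHS to be a perfect cube.
Strategy: iterate y from -40 to 40, compute RHS = 4·y³ − 7, and check whether it is a (positive or negative) perfect cube.
Check small values of y:
  y = 0: RHS = -7 is not a perfect cube.
  y = 1: RHS = -3 is not a perfect cube.
  y = -1: RHS = -11 is not a perfect cube.
  y = 2: RHS = 25 is not a perfect cube.
  y = -2: RHS = -39 is not a perfect cube.
  y = 3: RHS = 101 is not a perfect cube.
  y = -3: RHS = -115 is not a perfect cube.
Continuing the search up to |y| = 40 finds no solutions either.
No (x, y) in the scanned range satisfies the equation.

No integer solutions with |y| ≤ 40.
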